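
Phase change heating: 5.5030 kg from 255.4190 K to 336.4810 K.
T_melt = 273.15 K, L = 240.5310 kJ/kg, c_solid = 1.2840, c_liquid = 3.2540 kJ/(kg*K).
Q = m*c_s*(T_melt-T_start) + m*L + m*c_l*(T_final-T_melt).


Q1 (sensible, solid) = 5.5030 * 1.2840 * 17.7310 = 125.2846 kJ
Q2 (latent) = 5.5030 * 240.5310 = 1323.6421 kJ
Q3 (sensible, liquid) = 5.5030 * 3.2540 * 63.3310 = 1134.0531 kJ
Q_total = 2582.9799 kJ

2582.9799 kJ


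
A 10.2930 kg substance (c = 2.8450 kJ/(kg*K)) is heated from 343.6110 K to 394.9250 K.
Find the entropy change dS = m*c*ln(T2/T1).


T2/T1 = 1.1493
ln(T2/T1) = 0.1392
dS = 10.2930 * 2.8450 * 0.1392 = 4.0759 kJ/K

4.0759 kJ/K


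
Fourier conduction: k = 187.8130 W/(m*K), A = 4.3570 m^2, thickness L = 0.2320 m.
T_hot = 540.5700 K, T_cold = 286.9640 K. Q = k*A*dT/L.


dT = 253.6060 K
Q = 187.8130 * 4.3570 * 253.6060 / 0.2320 = 894509.0712 W

894509.0712 W


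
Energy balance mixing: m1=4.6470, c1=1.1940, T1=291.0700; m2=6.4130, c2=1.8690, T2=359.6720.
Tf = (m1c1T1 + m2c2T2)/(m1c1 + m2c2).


num = 5925.9987
den = 17.5344
Tf = 337.9639 K

337.9639 K


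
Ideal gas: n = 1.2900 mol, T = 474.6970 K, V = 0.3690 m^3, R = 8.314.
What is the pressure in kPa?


P = nRT/V = 1.2900 * 8.314 * 474.6970 / 0.3690
= 5091.1538 / 0.3690 = 13797.1648 Pa = 13.7972 kPa

13.7972 kPa


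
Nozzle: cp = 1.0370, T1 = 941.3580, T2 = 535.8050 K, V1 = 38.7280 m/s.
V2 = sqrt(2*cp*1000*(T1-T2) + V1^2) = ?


dT = 405.5530 K
2*cp*1000*dT = 841116.9220
V1^2 = 1499.8580
V2 = sqrt(842616.7800) = 917.9416 m/s

917.9416 m/s


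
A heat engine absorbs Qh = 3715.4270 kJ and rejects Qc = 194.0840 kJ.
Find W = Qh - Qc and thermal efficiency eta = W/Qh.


W = 3715.4270 - 194.0840 = 3521.3430 kJ
eta = 3521.3430 / 3715.4270 = 0.9478 = 94.7763%

W = 3521.3430 kJ, eta = 94.7763%


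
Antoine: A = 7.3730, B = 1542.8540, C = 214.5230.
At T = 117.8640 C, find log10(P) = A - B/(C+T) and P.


C+T = 332.3870
B/(C+T) = 4.6417
log10(P) = 7.3730 - 4.6417 = 2.7313
P = 10^2.7313 = 538.5923 mmHg

538.5923 mmHg


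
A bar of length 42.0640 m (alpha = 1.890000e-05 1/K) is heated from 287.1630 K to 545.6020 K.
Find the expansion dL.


dT = 258.4390 K
dL = 1.890000e-05 * 42.0640 * 258.4390 = 0.205461 m
L_final = 42.269461 m

dL = 0.205461 m


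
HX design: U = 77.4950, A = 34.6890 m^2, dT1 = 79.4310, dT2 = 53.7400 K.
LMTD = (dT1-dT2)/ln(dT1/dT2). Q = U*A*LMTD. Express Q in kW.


LMTD = 65.7511 K
Q = 77.4950 * 34.6890 * 65.7511 = 176753.6835 W = 176.7537 kW

176.7537 kW


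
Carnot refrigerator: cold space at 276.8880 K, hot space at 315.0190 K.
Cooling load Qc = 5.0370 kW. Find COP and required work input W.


COP = 276.8880 / 38.1310 = 7.2615
W = 5.0370 / 7.2615 = 0.6937 kW

COP = 7.2615, W = 0.6937 kW


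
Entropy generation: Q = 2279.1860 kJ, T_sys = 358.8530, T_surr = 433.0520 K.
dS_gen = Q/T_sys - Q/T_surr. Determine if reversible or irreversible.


dS_sys = 2279.1860/358.8530 = 6.3513 kJ/K
dS_surr = -2279.1860/433.0520 = -5.2631 kJ/K
dS_gen = 6.3513 - 5.2631 = 1.0882 kJ/K (irreversible)

dS_gen = 1.0882 kJ/K, irreversible


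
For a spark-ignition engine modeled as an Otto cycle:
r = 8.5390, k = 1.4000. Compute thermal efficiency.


r^(k-1) = 2.3581
eta = 1 - 1/2.3581 = 0.5759 = 57.5930%

57.5930%


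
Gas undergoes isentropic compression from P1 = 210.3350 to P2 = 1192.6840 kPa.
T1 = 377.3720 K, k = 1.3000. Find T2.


(k-1)/k = 0.2308
(P2/P1)^exp = 1.4925
T2 = 377.3720 * 1.4925 = 563.2232 K

563.2232 K


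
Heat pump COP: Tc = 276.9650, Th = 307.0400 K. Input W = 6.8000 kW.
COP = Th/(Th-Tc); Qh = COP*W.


COP = 307.0400 / 30.0750 = 10.2091
Qh = 10.2091 * 6.8000 = 69.4222 kW

COP = 10.2091, Qh = 69.4222 kW


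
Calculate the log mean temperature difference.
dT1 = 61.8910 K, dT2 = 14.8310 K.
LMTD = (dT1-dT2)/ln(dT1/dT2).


dT1/dT2 = 4.1731
ln(dT1/dT2) = 1.4287
LMTD = 47.0600 / 1.4287 = 32.9401 K

32.9401 K


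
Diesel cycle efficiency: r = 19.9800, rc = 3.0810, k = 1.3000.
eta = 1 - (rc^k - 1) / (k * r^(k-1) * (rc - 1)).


r^(k-1) = 2.4557
rc^k = 4.3182
eta = 0.5005 = 50.0536%

50.0536%


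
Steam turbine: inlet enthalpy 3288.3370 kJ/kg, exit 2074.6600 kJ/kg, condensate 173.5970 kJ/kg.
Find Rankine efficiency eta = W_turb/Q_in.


W = 1213.6770 kJ/kg
Q_in = 3114.7400 kJ/kg
eta = 0.3897 = 38.9656%

eta = 38.9656%


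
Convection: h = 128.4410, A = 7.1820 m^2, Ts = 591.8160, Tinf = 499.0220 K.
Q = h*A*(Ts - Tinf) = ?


dT = 92.7940 K
Q = 128.4410 * 7.1820 * 92.7940 = 85599.0559 W

85599.0559 W


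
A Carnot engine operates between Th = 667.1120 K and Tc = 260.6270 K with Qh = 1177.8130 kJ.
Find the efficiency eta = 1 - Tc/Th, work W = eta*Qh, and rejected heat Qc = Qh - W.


eta = 1 - 260.6270/667.1120 = 0.6093
W = 0.6093 * 1177.8130 = 717.6656 kJ
Qc = 1177.8130 - 717.6656 = 460.1474 kJ

eta = 60.9320%, W = 717.6656 kJ, Qc = 460.1474 kJ


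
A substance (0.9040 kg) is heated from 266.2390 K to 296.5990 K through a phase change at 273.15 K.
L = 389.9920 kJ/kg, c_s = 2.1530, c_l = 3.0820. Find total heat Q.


Q1 (sensible, solid) = 0.9040 * 2.1530 * 6.9110 = 13.4510 kJ
Q2 (latent) = 0.9040 * 389.9920 = 352.5528 kJ
Q3 (sensible, liquid) = 0.9040 * 3.0820 * 23.4490 = 65.3319 kJ
Q_total = 431.3356 kJ

431.3356 kJ


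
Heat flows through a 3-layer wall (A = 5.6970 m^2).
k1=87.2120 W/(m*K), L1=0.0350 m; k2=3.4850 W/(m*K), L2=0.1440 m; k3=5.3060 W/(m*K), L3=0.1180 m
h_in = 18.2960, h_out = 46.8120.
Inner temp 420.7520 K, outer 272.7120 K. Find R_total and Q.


R_conv_in = 1/(18.2960*5.6970) = 0.0096
R_1 = 0.0350/(87.2120*5.6970) = 7.0444e-05
R_2 = 0.1440/(3.4850*5.6970) = 0.0073
R_3 = 0.1180/(5.3060*5.6970) = 0.0039
R_conv_out = 1/(46.8120*5.6970) = 0.0037
R_total = 0.0246 K/W
Q = 148.0400 / 0.0246 = 6025.0727 W

R_total = 0.0246 K/W, Q = 6025.0727 W


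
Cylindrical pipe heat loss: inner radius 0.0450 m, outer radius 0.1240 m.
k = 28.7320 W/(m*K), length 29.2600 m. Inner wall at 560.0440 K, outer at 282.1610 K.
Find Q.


dT = 277.8830 K
ln(ro/ri) = 1.0136
Q = 2*pi*28.7320*29.2600*277.8830 / 1.0136 = 1448129.0028 W

1448129.0028 W


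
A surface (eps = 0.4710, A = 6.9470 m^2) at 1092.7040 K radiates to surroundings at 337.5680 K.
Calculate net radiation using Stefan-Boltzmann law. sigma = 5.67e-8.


T^4 = 1.4256e+12
Tsurr^4 = 1.2985e+10
Q = 0.4710 * 5.67e-8 * 6.9470 * 1.4127e+12 = 262082.2502 W

262082.2502 W


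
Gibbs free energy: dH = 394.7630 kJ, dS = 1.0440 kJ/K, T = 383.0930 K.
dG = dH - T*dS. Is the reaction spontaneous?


T*dS = 383.0930 * 1.0440 = 399.9491 kJ
dG = 394.7630 - 399.9491 = -5.1861 kJ (spontaneous)

dG = -5.1861 kJ, spontaneous


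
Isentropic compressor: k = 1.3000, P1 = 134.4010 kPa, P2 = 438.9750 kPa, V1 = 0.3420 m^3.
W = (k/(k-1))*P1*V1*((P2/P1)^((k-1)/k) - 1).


(k-1)/k = 0.2308
(P2/P1)^exp = 1.3141
W = 4.3333 * 134.4010 * 0.3420 * (1.3141 - 1) = 62.5605 kJ

62.5605 kJ


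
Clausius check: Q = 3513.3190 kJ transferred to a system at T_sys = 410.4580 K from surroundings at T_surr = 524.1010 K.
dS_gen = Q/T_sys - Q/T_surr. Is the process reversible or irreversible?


dS_sys = 3513.3190/410.4580 = 8.5595 kJ/K
dS_surr = -3513.3190/524.1010 = -6.7035 kJ/K
dS_gen = 8.5595 - 6.7035 = 1.8560 kJ/K (irreversible)

dS_gen = 1.8560 kJ/K, irreversible


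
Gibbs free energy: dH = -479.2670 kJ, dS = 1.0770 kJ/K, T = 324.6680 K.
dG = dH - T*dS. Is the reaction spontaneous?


T*dS = 324.6680 * 1.0770 = 349.6674 kJ
dG = -479.2670 - 349.6674 = -828.9344 kJ (spontaneous)

dG = -828.9344 kJ, spontaneous


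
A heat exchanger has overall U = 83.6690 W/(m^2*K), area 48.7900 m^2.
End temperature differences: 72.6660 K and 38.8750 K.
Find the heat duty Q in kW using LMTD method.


LMTD = 54.0205 K
Q = 83.6690 * 48.7900 * 54.0205 = 220522.8989 W = 220.5229 kW

220.5229 kW


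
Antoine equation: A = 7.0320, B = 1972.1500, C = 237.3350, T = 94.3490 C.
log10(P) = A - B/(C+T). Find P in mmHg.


C+T = 331.6840
B/(C+T) = 5.9459
log10(P) = 7.0320 - 5.9459 = 1.0861
P = 10^1.0861 = 12.1935 mmHg

12.1935 mmHg


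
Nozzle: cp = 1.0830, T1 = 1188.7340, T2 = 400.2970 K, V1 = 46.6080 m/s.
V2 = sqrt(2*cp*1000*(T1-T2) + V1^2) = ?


dT = 788.4370 K
2*cp*1000*dT = 1707754.5420
V1^2 = 2172.3057
V2 = sqrt(1709926.8477) = 1307.6417 m/s

1307.6417 m/s


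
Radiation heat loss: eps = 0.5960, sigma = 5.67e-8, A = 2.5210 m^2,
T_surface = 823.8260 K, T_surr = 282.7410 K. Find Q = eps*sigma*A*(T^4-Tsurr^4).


T^4 = 4.6062e+11
Tsurr^4 = 6.3908e+09
Q = 0.5960 * 5.67e-8 * 2.5210 * 4.5423e+11 = 38696.9190 W

38696.9190 W


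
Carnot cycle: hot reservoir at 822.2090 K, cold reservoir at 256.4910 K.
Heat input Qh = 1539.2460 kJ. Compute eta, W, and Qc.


eta = 1 - 256.4910/822.2090 = 0.6880
W = 0.6880 * 1539.2460 = 1059.0728 kJ
Qc = 1539.2460 - 1059.0728 = 480.1732 kJ

eta = 68.8046%, W = 1059.0728 kJ, Qc = 480.1732 kJ


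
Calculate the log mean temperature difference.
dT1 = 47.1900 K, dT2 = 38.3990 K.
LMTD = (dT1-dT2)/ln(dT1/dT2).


dT1/dT2 = 1.2289
ln(dT1/dT2) = 0.2062
LMTD = 8.7910 / 0.2062 = 42.6436 K

42.6436 K


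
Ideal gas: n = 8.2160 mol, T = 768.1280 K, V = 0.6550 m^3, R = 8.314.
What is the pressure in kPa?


P = nRT/V = 8.2160 * 8.314 * 768.1280 / 0.6550
= 52469.1522 / 0.6550 = 80105.5759 Pa = 80.1056 kPa

80.1056 kPa


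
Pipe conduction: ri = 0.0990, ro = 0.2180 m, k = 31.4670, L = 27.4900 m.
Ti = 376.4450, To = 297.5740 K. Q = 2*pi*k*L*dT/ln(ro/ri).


dT = 78.8710 K
ln(ro/ri) = 0.7894
Q = 2*pi*31.4670*27.4900*78.8710 / 0.7894 = 543054.9925 W

543054.9925 W


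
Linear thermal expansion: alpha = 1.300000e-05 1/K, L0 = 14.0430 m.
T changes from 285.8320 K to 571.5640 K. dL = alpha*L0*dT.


dT = 285.7320 K
dL = 1.300000e-05 * 14.0430 * 285.7320 = 0.052163 m
L_final = 14.095163 m

dL = 0.052163 m


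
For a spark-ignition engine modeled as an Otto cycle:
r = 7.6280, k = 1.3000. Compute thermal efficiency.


r^(k-1) = 1.8396
eta = 1 - 1/1.8396 = 0.4564 = 45.6403%

45.6403%


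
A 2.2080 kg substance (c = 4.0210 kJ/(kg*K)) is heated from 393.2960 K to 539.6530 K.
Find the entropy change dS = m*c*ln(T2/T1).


T2/T1 = 1.3721
ln(T2/T1) = 0.3164
dS = 2.2080 * 4.0210 * 0.3164 = 2.8088 kJ/K

2.8088 kJ/K


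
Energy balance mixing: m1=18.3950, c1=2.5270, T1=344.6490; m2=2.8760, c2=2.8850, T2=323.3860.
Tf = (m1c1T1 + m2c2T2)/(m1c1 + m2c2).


num = 18703.9387
den = 54.7814
Tf = 341.4285 K

341.4285 K


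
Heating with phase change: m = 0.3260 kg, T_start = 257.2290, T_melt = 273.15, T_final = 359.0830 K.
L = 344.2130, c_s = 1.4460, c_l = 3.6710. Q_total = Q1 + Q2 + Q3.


Q1 (sensible, solid) = 0.3260 * 1.4460 * 15.9210 = 7.5051 kJ
Q2 (latent) = 0.3260 * 344.2130 = 112.2134 kJ
Q3 (sensible, liquid) = 0.3260 * 3.6710 * 85.9330 = 102.8400 kJ
Q_total = 222.5585 kJ

222.5585 kJ


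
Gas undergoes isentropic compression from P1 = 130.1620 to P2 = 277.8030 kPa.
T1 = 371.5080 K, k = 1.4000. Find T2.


(k-1)/k = 0.2857
(P2/P1)^exp = 1.2419
T2 = 371.5080 * 1.2419 = 461.3605 K

461.3605 K


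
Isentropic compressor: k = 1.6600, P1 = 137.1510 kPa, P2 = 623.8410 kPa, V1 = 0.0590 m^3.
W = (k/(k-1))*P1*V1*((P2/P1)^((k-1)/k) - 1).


(k-1)/k = 0.3976
(P2/P1)^exp = 1.8263
W = 2.5152 * 137.1510 * 0.0590 * (1.8263 - 1) = 16.8165 kJ

16.8165 kJ


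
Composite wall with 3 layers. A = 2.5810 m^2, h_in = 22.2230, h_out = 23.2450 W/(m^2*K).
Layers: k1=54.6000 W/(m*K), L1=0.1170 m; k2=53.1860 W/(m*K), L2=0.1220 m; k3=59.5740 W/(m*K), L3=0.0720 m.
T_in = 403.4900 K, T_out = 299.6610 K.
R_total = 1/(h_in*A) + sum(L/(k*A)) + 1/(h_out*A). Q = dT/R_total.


R_conv_in = 1/(22.2230*2.5810) = 0.0174
R_1 = 0.1170/(54.6000*2.5810) = 0.0008
R_2 = 0.1220/(53.1860*2.5810) = 0.0009
R_3 = 0.0720/(59.5740*2.5810) = 0.0005
R_conv_out = 1/(23.2450*2.5810) = 0.0167
R_total = 0.0363 K/W
Q = 103.8290 / 0.0363 = 2861.1152 W

R_total = 0.0363 K/W, Q = 2861.1152 W


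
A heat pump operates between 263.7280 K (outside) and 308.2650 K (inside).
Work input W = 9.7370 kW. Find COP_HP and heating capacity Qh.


COP = 308.2650 / 44.5370 = 6.9215
Qh = 6.9215 * 9.7370 = 67.3951 kW

COP = 6.9215, Qh = 67.3951 kW


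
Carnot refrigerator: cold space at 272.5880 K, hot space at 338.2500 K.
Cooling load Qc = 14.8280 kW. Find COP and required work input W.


COP = 272.5880 / 65.6620 = 4.1514
W = 14.8280 / 4.1514 = 3.5718 kW

COP = 4.1514, W = 3.5718 kW


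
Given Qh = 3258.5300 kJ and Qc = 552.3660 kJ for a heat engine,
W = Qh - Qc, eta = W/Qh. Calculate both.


W = 3258.5300 - 552.3660 = 2706.1640 kJ
eta = 2706.1640 / 3258.5300 = 0.8305 = 83.0486%

W = 2706.1640 kJ, eta = 83.0486%


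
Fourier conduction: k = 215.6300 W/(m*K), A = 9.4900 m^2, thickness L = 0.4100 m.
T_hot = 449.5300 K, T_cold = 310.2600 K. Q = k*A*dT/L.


dT = 139.2700 K
Q = 215.6300 * 9.4900 * 139.2700 / 0.4100 = 695102.9221 W

695102.9221 W


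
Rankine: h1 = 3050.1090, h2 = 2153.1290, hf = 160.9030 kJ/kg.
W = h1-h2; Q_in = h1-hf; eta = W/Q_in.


W = 896.9800 kJ/kg
Q_in = 2889.2060 kJ/kg
eta = 0.3105 = 31.0459%

eta = 31.0459%


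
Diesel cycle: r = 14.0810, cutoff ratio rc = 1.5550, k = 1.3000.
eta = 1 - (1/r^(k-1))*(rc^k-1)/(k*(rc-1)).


r^(k-1) = 2.2110
rc^k = 1.7752
eta = 0.5140 = 51.4049%

51.4049%


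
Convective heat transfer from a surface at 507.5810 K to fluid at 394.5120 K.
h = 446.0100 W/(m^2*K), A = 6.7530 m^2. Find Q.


dT = 113.0690 K
Q = 446.0100 * 6.7530 * 113.0690 = 340553.1464 W

340553.1464 W


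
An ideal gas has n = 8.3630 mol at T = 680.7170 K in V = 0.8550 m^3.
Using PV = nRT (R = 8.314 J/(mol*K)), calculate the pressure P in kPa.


P = nRT/V = 8.3630 * 8.314 * 680.7170 / 0.8550
= 47330.2408 / 0.8550 = 55357.0067 Pa = 55.3570 kPa

55.3570 kPa


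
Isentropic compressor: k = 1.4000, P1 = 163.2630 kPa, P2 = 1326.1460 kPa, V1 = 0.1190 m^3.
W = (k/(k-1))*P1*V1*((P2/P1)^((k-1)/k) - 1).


(k-1)/k = 0.2857
(P2/P1)^exp = 1.8193
W = 3.5000 * 163.2630 * 0.1190 * (1.8193 - 1) = 55.7147 kJ

55.7147 kJ


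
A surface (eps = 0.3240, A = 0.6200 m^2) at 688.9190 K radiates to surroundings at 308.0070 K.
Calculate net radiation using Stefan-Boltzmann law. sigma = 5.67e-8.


T^4 = 2.2525e+11
Tsurr^4 = 9.0000e+09
Q = 0.3240 * 5.67e-8 * 0.6200 * 2.1625e+11 = 2463.1114 W

2463.1114 W


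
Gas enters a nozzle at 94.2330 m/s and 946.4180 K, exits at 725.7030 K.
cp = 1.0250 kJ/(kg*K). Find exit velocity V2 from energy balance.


dT = 220.7150 K
2*cp*1000*dT = 452465.7500
V1^2 = 8879.8583
V2 = sqrt(461345.6083) = 679.2243 m/s

679.2243 m/s


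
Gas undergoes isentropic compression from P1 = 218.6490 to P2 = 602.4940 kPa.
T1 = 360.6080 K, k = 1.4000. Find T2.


(k-1)/k = 0.2857
(P2/P1)^exp = 1.3359
T2 = 360.6080 * 1.3359 = 481.7351 K

481.7351 K


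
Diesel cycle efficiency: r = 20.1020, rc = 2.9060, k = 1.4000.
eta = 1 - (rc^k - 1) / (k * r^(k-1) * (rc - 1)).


r^(k-1) = 3.3212
rc^k = 4.4526
eta = 0.6104 = 61.0417%

61.0417%


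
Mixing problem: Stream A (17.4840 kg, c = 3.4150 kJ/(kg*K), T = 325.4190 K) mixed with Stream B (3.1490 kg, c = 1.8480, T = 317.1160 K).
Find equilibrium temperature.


num = 21275.4817
den = 65.5272
Tf = 324.6816 K

324.6816 K


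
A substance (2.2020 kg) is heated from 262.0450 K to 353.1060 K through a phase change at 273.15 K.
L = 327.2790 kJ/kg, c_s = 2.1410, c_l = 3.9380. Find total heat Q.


Q1 (sensible, solid) = 2.2020 * 2.1410 * 11.1050 = 52.3543 kJ
Q2 (latent) = 2.2020 * 327.2790 = 720.6684 kJ
Q3 (sensible, liquid) = 2.2020 * 3.9380 * 79.9560 = 693.3365 kJ
Q_total = 1466.3592 kJ

1466.3592 kJ


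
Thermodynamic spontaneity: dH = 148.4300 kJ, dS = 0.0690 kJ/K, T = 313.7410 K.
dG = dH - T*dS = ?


T*dS = 313.7410 * 0.0690 = 21.6481 kJ
dG = 148.4300 - 21.6481 = 126.7819 kJ (non-spontaneous)

dG = 126.7819 kJ, non-spontaneous


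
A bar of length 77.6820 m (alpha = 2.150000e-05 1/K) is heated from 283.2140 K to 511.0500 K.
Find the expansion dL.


dT = 227.8360 K
dL = 2.150000e-05 * 77.6820 * 227.8360 = 0.380523 m
L_final = 78.062523 m

dL = 0.380523 m


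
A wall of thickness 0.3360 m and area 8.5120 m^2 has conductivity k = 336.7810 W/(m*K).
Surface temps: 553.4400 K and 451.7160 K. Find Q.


dT = 101.7240 K
Q = 336.7810 * 8.5120 * 101.7240 / 0.3360 = 867887.3312 W

867887.3312 W


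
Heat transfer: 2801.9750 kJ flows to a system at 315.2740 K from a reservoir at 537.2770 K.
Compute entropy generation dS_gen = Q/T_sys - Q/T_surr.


dS_sys = 2801.9750/315.2740 = 8.8874 kJ/K
dS_surr = -2801.9750/537.2770 = -5.2151 kJ/K
dS_gen = 8.8874 - 5.2151 = 3.6723 kJ/K (irreversible)

dS_gen = 3.6723 kJ/K, irreversible


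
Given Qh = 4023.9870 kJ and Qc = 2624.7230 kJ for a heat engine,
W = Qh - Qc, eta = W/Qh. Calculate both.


W = 4023.9870 - 2624.7230 = 1399.2640 kJ
eta = 1399.2640 / 4023.9870 = 0.3477 = 34.7731%

W = 1399.2640 kJ, eta = 34.7731%


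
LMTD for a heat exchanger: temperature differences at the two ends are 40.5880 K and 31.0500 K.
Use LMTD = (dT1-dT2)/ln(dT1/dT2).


dT1/dT2 = 1.3072
ln(dT1/dT2) = 0.2679
LMTD = 9.5380 / 0.2679 = 35.6063 K

35.6063 K


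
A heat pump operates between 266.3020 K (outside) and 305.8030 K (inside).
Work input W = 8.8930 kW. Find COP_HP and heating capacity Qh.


COP = 305.8030 / 39.5010 = 7.7417
Qh = 7.7417 * 8.8930 = 68.8465 kW

COP = 7.7417, Qh = 68.8465 kW


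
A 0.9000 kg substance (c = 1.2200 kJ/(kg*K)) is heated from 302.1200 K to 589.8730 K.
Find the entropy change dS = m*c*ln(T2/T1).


T2/T1 = 1.9524
ln(T2/T1) = 0.6691
dS = 0.9000 * 1.2200 * 0.6691 = 0.7347 kJ/K

0.7347 kJ/K


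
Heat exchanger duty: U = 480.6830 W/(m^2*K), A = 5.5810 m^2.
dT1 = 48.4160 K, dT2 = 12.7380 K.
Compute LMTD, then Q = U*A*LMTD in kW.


LMTD = 26.7203 K
Q = 480.6830 * 5.5810 * 26.7203 = 71682.2666 W = 71.6823 kW

71.6823 kW


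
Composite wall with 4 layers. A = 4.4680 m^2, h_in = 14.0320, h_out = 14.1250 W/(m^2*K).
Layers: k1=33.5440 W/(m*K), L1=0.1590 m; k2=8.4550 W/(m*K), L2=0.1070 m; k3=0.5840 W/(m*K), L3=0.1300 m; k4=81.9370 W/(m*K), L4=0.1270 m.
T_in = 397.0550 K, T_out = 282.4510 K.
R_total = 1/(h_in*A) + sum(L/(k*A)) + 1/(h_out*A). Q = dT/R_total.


R_conv_in = 1/(14.0320*4.4680) = 0.0160
R_1 = 0.1590/(33.5440*4.4680) = 0.0011
R_2 = 0.1070/(8.4550*4.4680) = 0.0028
R_3 = 0.1300/(0.5840*4.4680) = 0.0498
R_4 = 0.1270/(81.9370*4.4680) = 0.0003
R_conv_out = 1/(14.1250*4.4680) = 0.0158
R_total = 0.0859 K/W
Q = 114.6040 / 0.0859 = 1334.8205 W

R_total = 0.0859 K/W, Q = 1334.8205 W


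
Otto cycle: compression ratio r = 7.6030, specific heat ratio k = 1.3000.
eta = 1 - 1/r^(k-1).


r^(k-1) = 1.8378
eta = 1 - 1/1.8378 = 0.4559 = 45.5868%

45.5868%


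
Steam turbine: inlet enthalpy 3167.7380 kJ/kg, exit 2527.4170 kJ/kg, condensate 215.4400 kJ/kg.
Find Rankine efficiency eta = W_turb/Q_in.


W = 640.3210 kJ/kg
Q_in = 2952.2980 kJ/kg
eta = 0.2169 = 21.6889%

eta = 21.6889%


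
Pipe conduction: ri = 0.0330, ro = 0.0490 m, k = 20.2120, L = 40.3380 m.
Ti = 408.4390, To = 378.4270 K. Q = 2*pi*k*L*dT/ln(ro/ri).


dT = 30.0120 K
ln(ro/ri) = 0.3953
Q = 2*pi*20.2120*40.3380*30.0120 / 0.3953 = 388917.6476 W

388917.6476 W


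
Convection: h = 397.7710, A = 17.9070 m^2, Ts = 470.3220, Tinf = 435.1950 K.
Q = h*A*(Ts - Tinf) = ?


dT = 35.1270 K
Q = 397.7710 * 17.9070 * 35.1270 = 250205.5918 W

250205.5918 W


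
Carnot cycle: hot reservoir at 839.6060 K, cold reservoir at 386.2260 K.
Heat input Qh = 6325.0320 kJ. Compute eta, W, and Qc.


eta = 1 - 386.2260/839.6060 = 0.5400
W = 0.5400 * 6325.0320 = 3415.4627 kJ
Qc = 6325.0320 - 3415.4627 = 2909.5693 kJ

eta = 53.9991%, W = 3415.4627 kJ, Qc = 2909.5693 kJ


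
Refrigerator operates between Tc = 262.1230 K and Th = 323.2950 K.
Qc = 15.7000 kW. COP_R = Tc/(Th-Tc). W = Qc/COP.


COP = 262.1230 / 61.1720 = 4.2850
W = 15.7000 / 4.2850 = 3.6639 kW

COP = 4.2850, W = 3.6639 kW


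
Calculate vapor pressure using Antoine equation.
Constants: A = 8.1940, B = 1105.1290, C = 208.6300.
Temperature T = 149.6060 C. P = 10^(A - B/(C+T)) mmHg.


C+T = 358.2360
B/(C+T) = 3.0849
log10(P) = 8.1940 - 3.0849 = 5.1091
P = 10^5.1091 = 128552.6755 mmHg

128552.6755 mmHg


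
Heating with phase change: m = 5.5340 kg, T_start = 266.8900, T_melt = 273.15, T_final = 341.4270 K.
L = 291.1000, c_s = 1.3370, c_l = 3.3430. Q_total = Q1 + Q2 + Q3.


Q1 (sensible, solid) = 5.5340 * 1.3370 * 6.2600 = 46.3175 kJ
Q2 (latent) = 5.5340 * 291.1000 = 1610.9474 kJ
Q3 (sensible, liquid) = 5.5340 * 3.3430 * 68.2770 = 1263.1356 kJ
Q_total = 2920.4004 kJ

2920.4004 kJ


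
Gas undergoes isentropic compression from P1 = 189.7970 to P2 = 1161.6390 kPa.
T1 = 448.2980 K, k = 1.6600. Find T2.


(k-1)/k = 0.3976
(P2/P1)^exp = 2.0550
T2 = 448.2980 * 2.0550 = 921.2631 K

921.2631 K


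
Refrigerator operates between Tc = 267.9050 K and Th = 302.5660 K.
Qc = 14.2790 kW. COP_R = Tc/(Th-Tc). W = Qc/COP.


COP = 267.9050 / 34.6610 = 7.7293
W = 14.2790 / 7.7293 = 1.8474 kW

COP = 7.7293, W = 1.8474 kW


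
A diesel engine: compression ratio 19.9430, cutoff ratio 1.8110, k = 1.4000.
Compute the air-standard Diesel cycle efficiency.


r^(k-1) = 3.3107
rc^k = 2.2966
eta = 0.6551 = 65.5061%

65.5061%


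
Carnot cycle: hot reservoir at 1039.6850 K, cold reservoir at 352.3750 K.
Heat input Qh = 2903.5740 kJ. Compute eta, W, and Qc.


eta = 1 - 352.3750/1039.6850 = 0.6611
W = 0.6611 * 2903.5740 = 1919.4808 kJ
Qc = 2903.5740 - 1919.4808 = 984.0932 kJ

eta = 66.1075%, W = 1919.4808 kJ, Qc = 984.0932 kJ


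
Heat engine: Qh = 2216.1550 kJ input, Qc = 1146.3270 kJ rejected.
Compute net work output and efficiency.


W = 2216.1550 - 1146.3270 = 1069.8280 kJ
eta = 1069.8280 / 2216.1550 = 0.4827 = 48.2741%

W = 1069.8280 kJ, eta = 48.2741%


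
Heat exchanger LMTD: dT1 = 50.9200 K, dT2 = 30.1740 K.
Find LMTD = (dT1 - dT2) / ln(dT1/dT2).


dT1/dT2 = 1.6875
ln(dT1/dT2) = 0.5233
LMTD = 20.7460 / 0.5233 = 39.6464 K

39.6464 K


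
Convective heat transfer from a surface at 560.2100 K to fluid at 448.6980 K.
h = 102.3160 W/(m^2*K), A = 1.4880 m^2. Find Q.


dT = 111.5120 K
Q = 102.3160 * 1.4880 * 111.5120 = 16977.2791 W

16977.2791 W


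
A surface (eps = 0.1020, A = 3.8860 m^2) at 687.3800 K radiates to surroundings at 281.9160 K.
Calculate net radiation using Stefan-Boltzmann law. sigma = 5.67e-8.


T^4 = 2.2325e+11
Tsurr^4 = 6.3165e+09
Q = 0.1020 * 5.67e-8 * 3.8860 * 2.1693e+11 = 4875.3811 W

4875.3811 W


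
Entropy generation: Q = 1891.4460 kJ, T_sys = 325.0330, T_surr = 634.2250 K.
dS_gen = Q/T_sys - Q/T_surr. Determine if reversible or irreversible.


dS_sys = 1891.4460/325.0330 = 5.8192 kJ/K
dS_surr = -1891.4460/634.2250 = -2.9823 kJ/K
dS_gen = 5.8192 - 2.9823 = 2.8369 kJ/K (irreversible)

dS_gen = 2.8369 kJ/K, irreversible


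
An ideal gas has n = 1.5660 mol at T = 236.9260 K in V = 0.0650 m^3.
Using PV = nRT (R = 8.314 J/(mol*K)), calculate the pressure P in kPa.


P = nRT/V = 1.5660 * 8.314 * 236.9260 / 0.0650
= 3084.7111 / 0.0650 = 47457.0943 Pa = 47.4571 kPa

47.4571 kPa


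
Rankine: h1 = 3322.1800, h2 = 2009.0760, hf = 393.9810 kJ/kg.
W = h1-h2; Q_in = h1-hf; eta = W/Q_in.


W = 1313.1040 kJ/kg
Q_in = 2928.1990 kJ/kg
eta = 0.4484 = 44.8434%

eta = 44.8434%


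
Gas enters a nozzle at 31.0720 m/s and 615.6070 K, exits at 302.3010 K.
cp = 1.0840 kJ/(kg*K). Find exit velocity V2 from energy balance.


dT = 313.3060 K
2*cp*1000*dT = 679247.4080
V1^2 = 965.4692
V2 = sqrt(680212.8772) = 824.7502 m/s

824.7502 m/s


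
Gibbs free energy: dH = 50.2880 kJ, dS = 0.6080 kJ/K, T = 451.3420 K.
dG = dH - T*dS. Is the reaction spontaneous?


T*dS = 451.3420 * 0.6080 = 274.4159 kJ
dG = 50.2880 - 274.4159 = -224.1279 kJ (spontaneous)

dG = -224.1279 kJ, spontaneous


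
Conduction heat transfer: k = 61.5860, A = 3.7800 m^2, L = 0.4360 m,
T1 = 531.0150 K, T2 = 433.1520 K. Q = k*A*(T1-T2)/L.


dT = 97.8630 K
Q = 61.5860 * 3.7800 * 97.8630 / 0.4360 = 52252.3507 W

52252.3507 W


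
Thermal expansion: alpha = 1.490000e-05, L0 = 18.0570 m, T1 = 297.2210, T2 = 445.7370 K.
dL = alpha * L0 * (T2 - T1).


dT = 148.5160 K
dL = 1.490000e-05 * 18.0570 * 148.5160 = 0.039958 m
L_final = 18.096958 m

dL = 0.039958 m


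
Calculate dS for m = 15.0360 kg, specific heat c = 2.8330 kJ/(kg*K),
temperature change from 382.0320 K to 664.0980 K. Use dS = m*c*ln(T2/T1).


T2/T1 = 1.7383
ln(T2/T1) = 0.5529
dS = 15.0360 * 2.8330 * 0.5529 = 23.5530 kJ/K

23.5530 kJ/K


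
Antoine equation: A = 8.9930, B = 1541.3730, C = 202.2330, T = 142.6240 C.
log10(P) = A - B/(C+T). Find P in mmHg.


C+T = 344.8570
B/(C+T) = 4.4696
log10(P) = 8.9930 - 4.4696 = 4.5234
P = 10^4.5234 = 33373.3311 mmHg

33373.3311 mmHg


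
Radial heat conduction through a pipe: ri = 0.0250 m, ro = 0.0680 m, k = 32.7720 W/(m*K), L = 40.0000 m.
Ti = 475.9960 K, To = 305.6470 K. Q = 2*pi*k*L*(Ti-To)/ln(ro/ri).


dT = 170.3490 K
ln(ro/ri) = 1.0006
Q = 2*pi*32.7720*40.0000*170.3490 / 1.0006 = 1402193.8529 W

1402193.8529 W


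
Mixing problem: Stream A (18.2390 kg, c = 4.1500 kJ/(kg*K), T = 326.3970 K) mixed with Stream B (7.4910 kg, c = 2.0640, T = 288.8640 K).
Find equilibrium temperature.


num = 29171.8415
den = 91.1533
Tf = 320.0307 K

320.0307 K


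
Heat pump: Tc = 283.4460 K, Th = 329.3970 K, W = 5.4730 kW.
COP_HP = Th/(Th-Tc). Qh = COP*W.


COP = 329.3970 / 45.9510 = 7.1684
Qh = 7.1684 * 5.4730 = 39.2329 kW

COP = 7.1684, Qh = 39.2329 kW


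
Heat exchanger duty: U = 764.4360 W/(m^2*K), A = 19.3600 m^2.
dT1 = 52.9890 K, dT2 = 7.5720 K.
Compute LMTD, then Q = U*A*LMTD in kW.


LMTD = 23.3431 K
Q = 764.4360 * 19.3600 * 23.3431 = 345466.0057 W = 345.4660 kW

345.4660 kW


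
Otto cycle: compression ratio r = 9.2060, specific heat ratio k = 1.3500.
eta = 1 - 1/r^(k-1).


r^(k-1) = 2.1748
eta = 1 - 1/2.1748 = 0.5402 = 54.0193%

54.0193%


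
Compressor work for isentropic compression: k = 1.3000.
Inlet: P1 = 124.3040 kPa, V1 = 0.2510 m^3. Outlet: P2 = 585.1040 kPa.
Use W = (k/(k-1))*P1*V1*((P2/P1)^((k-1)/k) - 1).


(k-1)/k = 0.2308
(P2/P1)^exp = 1.4297
W = 4.3333 * 124.3040 * 0.2510 * (1.4297 - 1) = 58.0981 kJ

58.0981 kJ


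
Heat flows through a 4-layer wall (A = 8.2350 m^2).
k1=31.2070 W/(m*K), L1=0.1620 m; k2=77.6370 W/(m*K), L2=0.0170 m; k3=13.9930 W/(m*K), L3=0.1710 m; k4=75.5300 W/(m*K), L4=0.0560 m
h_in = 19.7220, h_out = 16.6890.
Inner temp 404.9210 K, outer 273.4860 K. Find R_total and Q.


R_conv_in = 1/(19.7220*8.2350) = 0.0062
R_1 = 0.1620/(31.2070*8.2350) = 0.0006
R_2 = 0.0170/(77.6370*8.2350) = 2.6590e-05
R_3 = 0.1710/(13.9930*8.2350) = 0.0015
R_4 = 0.0560/(75.5300*8.2350) = 9.0034e-05
R_conv_out = 1/(16.6890*8.2350) = 0.0073
R_total = 0.0157 K/W
Q = 131.4350 / 0.0157 = 8390.6753 W

R_total = 0.0157 K/W, Q = 8390.6753 W


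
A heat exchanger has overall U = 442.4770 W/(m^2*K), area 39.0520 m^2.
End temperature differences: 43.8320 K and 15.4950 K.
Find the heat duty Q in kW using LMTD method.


LMTD = 27.2511 K
Q = 442.4770 * 39.0520 * 27.2511 = 470888.9635 W = 470.8890 kW

470.8890 kW


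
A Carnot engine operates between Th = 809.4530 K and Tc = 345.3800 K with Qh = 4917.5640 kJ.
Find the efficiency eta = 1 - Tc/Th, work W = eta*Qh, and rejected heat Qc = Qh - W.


eta = 1 - 345.3800/809.4530 = 0.5733
W = 0.5733 * 4917.5640 = 2819.3220 kJ
Qc = 4917.5640 - 2819.3220 = 2098.2420 kJ

eta = 57.3317%, W = 2819.3220 kJ, Qc = 2098.2420 kJ


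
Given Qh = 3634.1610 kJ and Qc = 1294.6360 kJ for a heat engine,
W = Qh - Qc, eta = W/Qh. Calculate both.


W = 3634.1610 - 1294.6360 = 2339.5250 kJ
eta = 2339.5250 / 3634.1610 = 0.6438 = 64.3759%

W = 2339.5250 kJ, eta = 64.3759%


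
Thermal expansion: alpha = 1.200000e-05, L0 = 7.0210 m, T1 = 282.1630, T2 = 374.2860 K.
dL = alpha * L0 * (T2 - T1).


dT = 92.1230 K
dL = 1.200000e-05 * 7.0210 * 92.1230 = 0.007762 m
L_final = 7.028762 m

dL = 0.007762 m


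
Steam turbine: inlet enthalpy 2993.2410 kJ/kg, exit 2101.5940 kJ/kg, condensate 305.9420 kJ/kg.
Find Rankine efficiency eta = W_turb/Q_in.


W = 891.6470 kJ/kg
Q_in = 2687.2990 kJ/kg
eta = 0.3318 = 33.1800%

eta = 33.1800%


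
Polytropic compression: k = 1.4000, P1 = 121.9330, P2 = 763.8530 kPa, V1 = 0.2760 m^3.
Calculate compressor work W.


(k-1)/k = 0.2857
(P2/P1)^exp = 1.6892
W = 3.5000 * 121.9330 * 0.2760 * (1.6892 - 1) = 81.1796 kJ

81.1796 kJ


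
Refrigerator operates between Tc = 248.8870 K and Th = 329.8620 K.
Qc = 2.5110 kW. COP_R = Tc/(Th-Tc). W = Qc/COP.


COP = 248.8870 / 80.9750 = 3.0736
W = 2.5110 / 3.0736 = 0.8169 kW

COP = 3.0736, W = 0.8169 kW


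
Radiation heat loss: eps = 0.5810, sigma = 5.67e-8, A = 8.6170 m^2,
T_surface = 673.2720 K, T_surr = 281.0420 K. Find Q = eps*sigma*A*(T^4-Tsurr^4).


T^4 = 2.0548e+11
Tsurr^4 = 6.2386e+09
Q = 0.5810 * 5.67e-8 * 8.6170 * 1.9924e+11 = 56557.1303 W

56557.1303 W


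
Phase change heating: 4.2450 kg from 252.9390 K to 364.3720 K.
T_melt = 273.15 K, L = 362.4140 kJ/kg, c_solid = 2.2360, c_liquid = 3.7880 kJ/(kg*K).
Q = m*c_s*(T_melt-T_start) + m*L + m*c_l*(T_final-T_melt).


Q1 (sensible, solid) = 4.2450 * 2.2360 * 20.2110 = 191.8392 kJ
Q2 (latent) = 4.2450 * 362.4140 = 1538.4474 kJ
Q3 (sensible, liquid) = 4.2450 * 3.7880 * 91.2220 = 1466.8552 kJ
Q_total = 3197.1418 kJ

3197.1418 kJ


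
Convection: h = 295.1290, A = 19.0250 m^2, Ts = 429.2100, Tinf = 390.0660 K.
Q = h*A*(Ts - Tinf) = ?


dT = 39.1440 K
Q = 295.1290 * 19.0250 * 39.1440 = 219786.8752 W

219786.8752 W


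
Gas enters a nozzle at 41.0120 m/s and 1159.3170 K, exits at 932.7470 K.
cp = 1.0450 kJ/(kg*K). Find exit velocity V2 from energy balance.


dT = 226.5700 K
2*cp*1000*dT = 473531.3000
V1^2 = 1681.9841
V2 = sqrt(475213.2841) = 689.3572 m/s

689.3572 m/s


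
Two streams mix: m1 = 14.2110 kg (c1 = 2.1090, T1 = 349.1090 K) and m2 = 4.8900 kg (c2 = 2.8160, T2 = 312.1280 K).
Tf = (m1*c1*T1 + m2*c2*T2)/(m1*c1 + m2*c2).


num = 14761.2230
den = 43.7412
Tf = 337.4670 K

337.4670 K


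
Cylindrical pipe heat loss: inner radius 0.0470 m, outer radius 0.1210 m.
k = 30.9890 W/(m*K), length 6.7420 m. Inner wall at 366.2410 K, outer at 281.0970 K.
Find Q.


dT = 85.1440 K
ln(ro/ri) = 0.9456
Q = 2*pi*30.9890*6.7420*85.1440 / 0.9456 = 118196.0713 W

118196.0713 W


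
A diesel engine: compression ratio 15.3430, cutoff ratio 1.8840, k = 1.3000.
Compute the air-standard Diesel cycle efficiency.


r^(k-1) = 2.2687
rc^k = 2.2783
eta = 0.5097 = 50.9709%

50.9709%


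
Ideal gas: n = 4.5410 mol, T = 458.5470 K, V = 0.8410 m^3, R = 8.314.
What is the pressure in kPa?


P = nRT/V = 4.5410 * 8.314 * 458.5470 / 0.8410
= 17311.9257 / 0.8410 = 20584.9294 Pa = 20.5849 kPa

20.5849 kPa


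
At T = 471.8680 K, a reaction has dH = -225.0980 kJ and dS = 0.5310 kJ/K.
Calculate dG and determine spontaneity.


T*dS = 471.8680 * 0.5310 = 250.5619 kJ
dG = -225.0980 - 250.5619 = -475.6599 kJ (spontaneous)

dG = -475.6599 kJ, spontaneous


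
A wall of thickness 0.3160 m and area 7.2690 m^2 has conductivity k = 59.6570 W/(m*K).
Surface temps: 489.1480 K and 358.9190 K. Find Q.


dT = 130.2290 K
Q = 59.6570 * 7.2690 * 130.2290 / 0.3160 = 178713.2291 W

178713.2291 W


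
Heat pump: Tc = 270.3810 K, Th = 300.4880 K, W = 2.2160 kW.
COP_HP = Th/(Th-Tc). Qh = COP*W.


COP = 300.4880 / 30.1070 = 9.9807
Qh = 9.9807 * 2.2160 = 22.1172 kW

COP = 9.9807, Qh = 22.1172 kW


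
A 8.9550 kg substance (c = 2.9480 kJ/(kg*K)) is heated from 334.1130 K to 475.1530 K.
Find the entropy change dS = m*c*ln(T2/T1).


T2/T1 = 1.4221
ln(T2/T1) = 0.3522
dS = 8.9550 * 2.9480 * 0.3522 = 9.2967 kJ/K

9.2967 kJ/K


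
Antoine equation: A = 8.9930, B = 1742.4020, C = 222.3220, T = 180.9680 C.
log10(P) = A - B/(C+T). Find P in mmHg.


C+T = 403.2900
B/(C+T) = 4.3205
log10(P) = 8.9930 - 4.3205 = 4.6725
P = 10^4.6725 = 47046.8834 mmHg

47046.8834 mmHg


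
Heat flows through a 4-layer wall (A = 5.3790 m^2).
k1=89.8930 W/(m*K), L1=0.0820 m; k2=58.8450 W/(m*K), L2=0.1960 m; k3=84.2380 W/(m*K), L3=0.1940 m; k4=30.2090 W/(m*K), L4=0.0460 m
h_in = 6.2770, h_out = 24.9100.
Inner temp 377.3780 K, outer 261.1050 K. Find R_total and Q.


R_conv_in = 1/(6.2770*5.3790) = 0.0296
R_1 = 0.0820/(89.8930*5.3790) = 0.0002
R_2 = 0.1960/(58.8450*5.3790) = 0.0006
R_3 = 0.1940/(84.2380*5.3790) = 0.0004
R_4 = 0.0460/(30.2090*5.3790) = 0.0003
R_conv_out = 1/(24.9100*5.3790) = 0.0075
R_total = 0.0386 K/W
Q = 116.2730 / 0.0386 = 3013.7693 W

R_total = 0.0386 K/W, Q = 3013.7693 W


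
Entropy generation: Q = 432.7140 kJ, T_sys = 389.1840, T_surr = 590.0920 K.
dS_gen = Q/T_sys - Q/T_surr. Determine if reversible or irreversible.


dS_sys = 432.7140/389.1840 = 1.1118 kJ/K
dS_surr = -432.7140/590.0920 = -0.7333 kJ/K
dS_gen = 1.1118 - 0.7333 = 0.3786 kJ/K (irreversible)

dS_gen = 0.3786 kJ/K, irreversible


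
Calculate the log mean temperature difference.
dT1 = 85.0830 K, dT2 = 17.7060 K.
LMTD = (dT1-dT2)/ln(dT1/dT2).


dT1/dT2 = 4.8053
ln(dT1/dT2) = 1.5697
LMTD = 67.3770 / 1.5697 = 42.9228 K

42.9228 K


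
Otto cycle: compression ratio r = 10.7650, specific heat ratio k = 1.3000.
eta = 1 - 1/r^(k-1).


r^(k-1) = 2.0399
eta = 1 - 1/2.0399 = 0.5098 = 50.9775%

50.9775%


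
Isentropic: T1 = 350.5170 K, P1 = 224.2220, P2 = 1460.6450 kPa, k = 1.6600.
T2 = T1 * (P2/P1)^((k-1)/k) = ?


(k-1)/k = 0.3976
(P2/P1)^exp = 2.1066
T2 = 350.5170 * 2.1066 = 738.4049 K

738.4049 K


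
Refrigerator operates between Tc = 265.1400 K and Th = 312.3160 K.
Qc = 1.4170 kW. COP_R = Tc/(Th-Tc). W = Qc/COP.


COP = 265.1400 / 47.1760 = 5.6202
W = 1.4170 / 5.6202 = 0.2521 kW

COP = 5.6202, W = 0.2521 kW


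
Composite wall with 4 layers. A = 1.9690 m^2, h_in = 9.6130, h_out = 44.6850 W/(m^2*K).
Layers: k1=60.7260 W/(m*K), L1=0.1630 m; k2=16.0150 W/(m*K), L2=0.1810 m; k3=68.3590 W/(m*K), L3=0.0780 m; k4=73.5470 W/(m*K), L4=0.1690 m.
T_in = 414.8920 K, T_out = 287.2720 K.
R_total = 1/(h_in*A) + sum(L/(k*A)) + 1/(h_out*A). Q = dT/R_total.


R_conv_in = 1/(9.6130*1.9690) = 0.0528
R_1 = 0.1630/(60.7260*1.9690) = 0.0014
R_2 = 0.1810/(16.0150*1.9690) = 0.0057
R_3 = 0.0780/(68.3590*1.9690) = 0.0006
R_4 = 0.1690/(73.5470*1.9690) = 0.0012
R_conv_out = 1/(44.6850*1.9690) = 0.0114
R_total = 0.0730 K/W
Q = 127.6200 / 0.0730 = 1747.0930 W

R_total = 0.0730 K/W, Q = 1747.0930 W


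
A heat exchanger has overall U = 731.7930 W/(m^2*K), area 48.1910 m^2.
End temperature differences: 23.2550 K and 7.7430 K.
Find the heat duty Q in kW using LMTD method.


LMTD = 14.1053 K
Q = 731.7930 * 48.1910 * 14.1053 = 497434.0802 W = 497.4341 kW

497.4341 kW


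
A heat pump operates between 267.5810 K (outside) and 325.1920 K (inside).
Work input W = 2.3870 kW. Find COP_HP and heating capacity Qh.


COP = 325.1920 / 57.6110 = 5.6446
Qh = 5.6446 * 2.3870 = 13.4737 kW

COP = 5.6446, Qh = 13.4737 kW


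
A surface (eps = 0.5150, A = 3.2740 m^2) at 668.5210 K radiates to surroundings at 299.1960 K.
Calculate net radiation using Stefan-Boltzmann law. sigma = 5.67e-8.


T^4 = 1.9974e+11
Tsurr^4 = 8.0135e+09
Q = 0.5150 * 5.67e-8 * 3.2740 * 1.9172e+11 = 18329.3067 W

18329.3067 W


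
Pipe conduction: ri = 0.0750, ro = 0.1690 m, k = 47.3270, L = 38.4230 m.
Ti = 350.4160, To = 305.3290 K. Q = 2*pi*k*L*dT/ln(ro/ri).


dT = 45.0870 K
ln(ro/ri) = 0.8124
Q = 2*pi*47.3270*38.4230*45.0870 / 0.8124 = 634097.2537 W

634097.2537 W


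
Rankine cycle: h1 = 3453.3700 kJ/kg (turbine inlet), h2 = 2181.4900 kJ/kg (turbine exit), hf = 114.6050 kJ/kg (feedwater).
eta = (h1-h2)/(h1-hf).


W = 1271.8800 kJ/kg
Q_in = 3338.7650 kJ/kg
eta = 0.3809 = 38.0943%

eta = 38.0943%


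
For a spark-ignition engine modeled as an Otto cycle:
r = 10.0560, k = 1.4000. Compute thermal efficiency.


r^(k-1) = 2.5175
eta = 1 - 1/2.5175 = 0.6028 = 60.2781%

60.2781%


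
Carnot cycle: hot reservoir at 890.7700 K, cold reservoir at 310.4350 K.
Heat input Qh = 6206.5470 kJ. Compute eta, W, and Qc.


eta = 1 - 310.4350/890.7700 = 0.6515
W = 0.6515 * 6206.5470 = 4043.5538 kJ
Qc = 6206.5470 - 4043.5538 = 2162.9932 kJ

eta = 65.1498%, W = 4043.5538 kJ, Qc = 2162.9932 kJ


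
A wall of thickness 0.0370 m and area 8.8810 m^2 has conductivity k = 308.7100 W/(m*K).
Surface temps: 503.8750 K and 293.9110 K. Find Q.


dT = 209.9640 K
Q = 308.7100 * 8.8810 * 209.9640 / 0.0370 = 1.5558e+07 W

1.5558e+07 W


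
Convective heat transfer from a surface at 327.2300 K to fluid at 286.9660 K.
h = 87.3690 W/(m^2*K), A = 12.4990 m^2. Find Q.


dT = 40.2640 K
Q = 87.3690 * 12.4990 * 40.2640 = 43969.2999 W

43969.2999 W


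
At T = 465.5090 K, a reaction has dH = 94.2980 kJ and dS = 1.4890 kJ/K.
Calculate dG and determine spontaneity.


T*dS = 465.5090 * 1.4890 = 693.1429 kJ
dG = 94.2980 - 693.1429 = -598.8449 kJ (spontaneous)

dG = -598.8449 kJ, spontaneous


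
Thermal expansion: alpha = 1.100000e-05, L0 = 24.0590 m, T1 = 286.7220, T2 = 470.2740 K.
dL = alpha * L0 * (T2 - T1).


dT = 183.5520 K
dL = 1.100000e-05 * 24.0590 * 183.5520 = 0.048577 m
L_final = 24.107577 m

dL = 0.048577 m


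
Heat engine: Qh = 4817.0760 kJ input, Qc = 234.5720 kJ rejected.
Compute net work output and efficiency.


W = 4817.0760 - 234.5720 = 4582.5040 kJ
eta = 4582.5040 / 4817.0760 = 0.9513 = 95.1304%

W = 4582.5040 kJ, eta = 95.1304%


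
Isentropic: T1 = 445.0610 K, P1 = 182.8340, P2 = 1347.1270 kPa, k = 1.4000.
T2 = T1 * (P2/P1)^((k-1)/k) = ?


(k-1)/k = 0.2857
(P2/P1)^exp = 1.7694
T2 = 445.0610 * 1.7694 = 787.4705 K

787.4705 K


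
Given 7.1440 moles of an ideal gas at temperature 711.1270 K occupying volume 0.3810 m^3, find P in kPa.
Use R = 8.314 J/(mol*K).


P = nRT/V = 7.1440 * 8.314 * 711.1270 / 0.3810
= 42237.5418 / 0.3810 = 110859.6897 Pa = 110.8597 kPa

110.8597 kPa


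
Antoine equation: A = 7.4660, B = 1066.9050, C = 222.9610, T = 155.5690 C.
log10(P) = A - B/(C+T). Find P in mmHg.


C+T = 378.5300
B/(C+T) = 2.8185
log10(P) = 7.4660 - 2.8185 = 4.6475
P = 10^4.6475 = 44407.0509 mmHg

44407.0509 mmHg


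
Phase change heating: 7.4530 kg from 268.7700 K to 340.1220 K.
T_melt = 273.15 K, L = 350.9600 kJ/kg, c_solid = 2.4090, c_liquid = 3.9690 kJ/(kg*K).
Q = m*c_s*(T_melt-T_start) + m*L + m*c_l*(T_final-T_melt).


Q1 (sensible, solid) = 7.4530 * 2.4090 * 4.3800 = 78.6397 kJ
Q2 (latent) = 7.4530 * 350.9600 = 2615.7049 kJ
Q3 (sensible, liquid) = 7.4530 * 3.9690 * 66.9720 = 1981.0959 kJ
Q_total = 4675.4405 kJ

4675.4405 kJ


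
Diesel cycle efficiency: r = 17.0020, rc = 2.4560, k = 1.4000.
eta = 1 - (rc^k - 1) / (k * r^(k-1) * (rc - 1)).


r^(k-1) = 3.1060
rc^k = 3.5182
eta = 0.6023 = 60.2260%

60.2260%


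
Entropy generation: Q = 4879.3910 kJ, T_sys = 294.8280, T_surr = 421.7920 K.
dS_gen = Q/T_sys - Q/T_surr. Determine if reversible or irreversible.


dS_sys = 4879.3910/294.8280 = 16.5500 kJ/K
dS_surr = -4879.3910/421.7920 = -11.5682 kJ/K
dS_gen = 16.5500 - 11.5682 = 4.9817 kJ/K (irreversible)

dS_gen = 4.9817 kJ/K, irreversible


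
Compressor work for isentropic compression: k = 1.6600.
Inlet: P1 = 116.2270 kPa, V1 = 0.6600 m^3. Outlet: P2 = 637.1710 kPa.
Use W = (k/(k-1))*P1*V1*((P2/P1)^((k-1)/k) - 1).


(k-1)/k = 0.3976
(P2/P1)^exp = 1.9670
W = 2.5152 * 116.2270 * 0.6600 * (1.9670 - 1) = 186.5652 kJ

186.5652 kJ


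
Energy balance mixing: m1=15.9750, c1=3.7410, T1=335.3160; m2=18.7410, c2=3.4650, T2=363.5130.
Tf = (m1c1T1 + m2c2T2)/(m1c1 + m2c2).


num = 43644.9631
den = 124.7000
Tf = 349.9996 K

349.9996 K


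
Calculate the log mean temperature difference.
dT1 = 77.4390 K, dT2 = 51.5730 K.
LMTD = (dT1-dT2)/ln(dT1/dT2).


dT1/dT2 = 1.5015
ln(dT1/dT2) = 0.4065
LMTD = 25.8660 / 0.4065 = 63.6322 K

63.6322 K


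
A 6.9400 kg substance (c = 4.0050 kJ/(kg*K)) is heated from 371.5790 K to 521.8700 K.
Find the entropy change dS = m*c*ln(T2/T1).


T2/T1 = 1.4045
ln(T2/T1) = 0.3397
dS = 6.9400 * 4.0050 * 0.3397 = 9.4407 kJ/K

9.4407 kJ/K
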